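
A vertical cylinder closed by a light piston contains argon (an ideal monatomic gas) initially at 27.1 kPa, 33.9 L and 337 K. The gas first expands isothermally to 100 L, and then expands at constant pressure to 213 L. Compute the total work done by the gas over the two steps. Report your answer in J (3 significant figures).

Step 1 (isothermal): W = P₁V₁ ln(V₂/V₁) = (918.7) ln(100/33.9) = 993.8 J.
After step 1: P = 9.187 kPa, V = 100 L, T = 337 K.
Step 2 (isobaric): W = PΔV = (9.187 kPa)(213 − 100 L) = 1038 J.
W_total = 993.8 + 1038 = 2032 J.

W_total ≈ 2030 J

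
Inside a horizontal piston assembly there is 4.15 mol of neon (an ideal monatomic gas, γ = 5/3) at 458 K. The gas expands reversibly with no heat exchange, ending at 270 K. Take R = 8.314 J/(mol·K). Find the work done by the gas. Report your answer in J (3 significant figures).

Adiabatic ⇒ Q = 0, so W_by = −ΔU = nCᵥ(T₁ − T₂).
Cᵥ = 3R/2 = 12.47 J/(mol·K).
W = (4.15)(12.47)(458 − 270) = 9730 J.

W ≈ 9730 J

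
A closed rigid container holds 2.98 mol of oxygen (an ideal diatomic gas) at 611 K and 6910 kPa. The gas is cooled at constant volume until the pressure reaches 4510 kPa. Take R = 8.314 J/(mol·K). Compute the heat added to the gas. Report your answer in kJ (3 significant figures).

Constant volume ⇒ W = 0, so Q = ΔU = nCᵥΔT with Cᵥ = 5R/2 = 20.79 J/(mol·K).
At constant V, T₂/T₁ = P₂/P₁ ⇒ ΔT = T₁(P₂/P₁ − 1) = 611·(4510/6910 − 1) = -212.2 K.
ΔU = (2.98)(20.79)(-212.2) = -13144 J.

Q ≈ -13.1 kJ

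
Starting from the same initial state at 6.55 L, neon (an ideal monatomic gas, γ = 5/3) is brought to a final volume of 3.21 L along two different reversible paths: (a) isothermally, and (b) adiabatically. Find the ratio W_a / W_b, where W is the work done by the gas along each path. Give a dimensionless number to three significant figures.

W_a / W_b ≈ 0.781

Path (a) isothermal: W = P₁V₁ ln(V₂/V₁) → W_a/(P₁V₁) = -0.7132.
Path (b) adiabatic: W = P₁V₁(1 − (V₁/V₂)^(γ−1))/(γ−1) → W_b/(P₁V₁) = -0.9131.
W_a / W_b = -0.7132 / -0.9131 = 0.781.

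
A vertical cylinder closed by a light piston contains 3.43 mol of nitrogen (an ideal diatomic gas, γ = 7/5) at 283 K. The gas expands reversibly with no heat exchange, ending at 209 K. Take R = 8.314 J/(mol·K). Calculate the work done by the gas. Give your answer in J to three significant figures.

W ≈ 5280 J

Adiabatic ⇒ Q = 0, so W_by = −ΔU = nCᵥ(T₁ − T₂).
Cᵥ = 5R/2 = 20.79 J/(mol·K).
W = (3.43)(20.79)(283 − 209) = 5276 J.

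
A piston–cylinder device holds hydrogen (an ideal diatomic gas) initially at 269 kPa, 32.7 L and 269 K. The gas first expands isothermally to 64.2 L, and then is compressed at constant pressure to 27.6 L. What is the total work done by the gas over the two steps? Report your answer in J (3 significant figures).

W_total ≈ 920 J

Step 1 (isothermal): W = P₁V₁ ln(V₂/V₁) = (8796) ln(64.2/32.7) = 5934 J.
After step 1: P = 137 kPa, V = 64.2 L, T = 269 K.
Step 2 (isobaric): W = PΔV = (137 kPa)(27.6 − 64.2 L) = -5015 J.
W_total = 5934 − 5015 = 919.5 J.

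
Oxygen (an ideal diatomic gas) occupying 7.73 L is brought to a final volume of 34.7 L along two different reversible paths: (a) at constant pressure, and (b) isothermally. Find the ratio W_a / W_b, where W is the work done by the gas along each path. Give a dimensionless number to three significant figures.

W_a / W_b ≈ 2.32

Path (a) isobaric: W = P₁(V₂ − V₁) → W_a/(P₁V₁) = 3.489.
Path (b) isothermal: W = P₁V₁ ln(V₂/V₁) → W_b/(P₁V₁) = 1.502.
W_a / W_b = 3.489 / 1.502 = 2.323.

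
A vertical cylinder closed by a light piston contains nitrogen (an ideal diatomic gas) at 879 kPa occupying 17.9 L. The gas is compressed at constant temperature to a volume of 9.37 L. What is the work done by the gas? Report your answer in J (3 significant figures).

W ≈ -10200 J

Isothermal: W = nRT ln(V₂/V₁) = P₁V₁ ln(V₂/V₁).
P₁V₁ = (879 kPa)(17.9 L) = 15734 J.
W = 15734 × ln(9.37/17.9) = 15734 × -0.6473
W_by_gas = -10184 J.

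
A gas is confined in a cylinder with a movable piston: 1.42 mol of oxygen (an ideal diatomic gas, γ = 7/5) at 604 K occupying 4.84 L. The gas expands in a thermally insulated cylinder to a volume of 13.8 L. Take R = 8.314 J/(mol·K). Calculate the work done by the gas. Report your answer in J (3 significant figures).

W ≈ 6100 J

Adiabatic: TV^(γ−1) = const with γ = 7/5.
T₂ = T₁ (V₁/V₂)^(γ−1) = 604 × (4.84/13.8)^0.4 = 604 × 0.6576 = 397.2 K.
W_by = nCᵥ(T₁ − T₂) = (1.42)(20.79)(604 − 397.2) = 6103 J.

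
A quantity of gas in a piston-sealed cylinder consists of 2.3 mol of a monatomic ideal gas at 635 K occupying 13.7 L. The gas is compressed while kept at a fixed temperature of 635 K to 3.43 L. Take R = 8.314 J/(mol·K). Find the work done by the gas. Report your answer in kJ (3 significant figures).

W ≈ -16.8 kJ

Isothermal: W = nRT ln(V₂/V₁).
W = (2.3)(8.314)(635) × ln(3.43/13.7)
  = 12143 × -1.385
W_by_gas = -16816 J.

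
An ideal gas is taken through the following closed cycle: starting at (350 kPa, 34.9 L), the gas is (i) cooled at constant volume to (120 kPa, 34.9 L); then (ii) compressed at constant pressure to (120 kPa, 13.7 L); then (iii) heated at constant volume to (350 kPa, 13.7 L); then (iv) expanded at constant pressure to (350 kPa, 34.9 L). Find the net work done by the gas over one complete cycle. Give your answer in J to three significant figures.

Constant-volume legs do no work.
W(ii) = (120)(13.7 − 34.9) = -2544 J; W(iv) = (350)(34.9 − 13.7) = 7420 J.
W_net = -2544 + 7420 = 4876 J (the clockwise enclosed area).

W_net ≈ 4880 J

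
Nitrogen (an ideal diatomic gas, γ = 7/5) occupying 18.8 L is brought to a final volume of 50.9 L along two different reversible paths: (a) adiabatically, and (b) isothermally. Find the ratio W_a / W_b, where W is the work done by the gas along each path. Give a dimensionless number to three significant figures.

Path (a) adiabatic: W = P₁V₁(1 − (V₁/V₂)^(γ−1))/(γ−1) → W_a/(P₁V₁) = 0.8215.
Path (b) isothermal: W = P₁V₁ ln(V₂/V₁) → W_b/(P₁V₁) = 0.996.
W_a / W_b = 0.8215 / 0.996 = 0.8248.

W_a / W_b ≈ 0.825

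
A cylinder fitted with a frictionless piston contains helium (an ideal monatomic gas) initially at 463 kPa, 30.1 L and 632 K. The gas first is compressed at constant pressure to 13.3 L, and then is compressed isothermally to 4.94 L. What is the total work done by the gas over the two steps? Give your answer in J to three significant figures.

Step 1 (isobaric): W = PΔV = (463 kPa)(13.3 − 30.1 L) = -7778 J.
After step 1: P = 463 kPa, V = 13.3 L, T = 279.3 K.
Step 2 (isothermal): W = P₁V₁ ln(V₂/V₁) = (6158) ln(4.94/13.3) = -6099 J.
W_total = -7778 − 6099 = -13877 J.

W_total ≈ -13900 J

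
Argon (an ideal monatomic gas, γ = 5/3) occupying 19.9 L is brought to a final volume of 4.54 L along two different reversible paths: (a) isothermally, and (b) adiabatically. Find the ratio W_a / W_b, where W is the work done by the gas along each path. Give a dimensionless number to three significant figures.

W_a / W_b ≈ 0.587

Path (a) isothermal: W = P₁V₁ ln(V₂/V₁) → W_a/(P₁V₁) = -1.478.
Path (b) adiabatic: W = P₁V₁(1 − (V₁/V₂)^(γ−1))/(γ−1) → W_b/(P₁V₁) = -2.518.
W_a / W_b = -1.478 / -2.518 = 0.587.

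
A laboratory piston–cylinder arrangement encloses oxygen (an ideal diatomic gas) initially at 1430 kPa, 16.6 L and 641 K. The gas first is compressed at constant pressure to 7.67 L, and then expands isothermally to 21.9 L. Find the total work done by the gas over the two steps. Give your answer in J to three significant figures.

Step 1 (isobaric): W = PΔV = (1430 kPa)(7.67 − 16.6 L) = -12770 J.
After step 1: P = 1430 kPa, V = 7.67 L, T = 296.2 K.
Step 2 (isothermal): W = P₁V₁ ln(V₂/V₁) = (10968) ln(21.9/7.67) = 11507 J.
W_total = -12770 + 11507 = -1262 J.

W_total ≈ -1260 J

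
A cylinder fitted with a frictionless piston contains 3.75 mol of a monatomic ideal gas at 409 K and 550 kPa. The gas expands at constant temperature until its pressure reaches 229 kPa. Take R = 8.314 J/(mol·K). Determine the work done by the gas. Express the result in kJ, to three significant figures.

Isothermal process: W = nRT ln(V₂/V₁) = nRT ln(P₁/P₂).
W = (3.75)(8.314)(409) × ln(550/229)
  = 12752 × ln(2.402) = 12752 × 0.8762
W_by_gas = 11173 J.

W ≈ 11.2 kJ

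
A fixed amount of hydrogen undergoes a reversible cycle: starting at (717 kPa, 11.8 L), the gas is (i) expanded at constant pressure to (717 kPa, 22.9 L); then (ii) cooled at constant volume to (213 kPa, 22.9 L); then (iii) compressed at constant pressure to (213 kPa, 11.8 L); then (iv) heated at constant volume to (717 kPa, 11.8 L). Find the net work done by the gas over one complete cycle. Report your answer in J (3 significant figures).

W_net ≈ 5590 J

Constant-volume legs do no work.
W(i) = (717)(22.9 − 11.8) = 7959 J; W(iii) = (213)(11.8 − 22.9) = -2364 J.
W_net = 7959 − 2364 = 5594 J (the clockwise enclosed area).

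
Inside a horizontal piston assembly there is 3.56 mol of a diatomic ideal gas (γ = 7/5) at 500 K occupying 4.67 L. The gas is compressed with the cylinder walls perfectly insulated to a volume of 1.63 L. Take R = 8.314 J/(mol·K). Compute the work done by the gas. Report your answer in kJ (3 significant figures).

Adiabatic: TV^(γ−1) = const with γ = 7/5.
T₂ = T₁ (V₁/V₂)^(γ−1) = 500 × (4.67/1.63)^0.4 = 500 × 1.524 = 761.8 K.
W_by = nCᵥ(T₁ − T₂) = (3.56)(20.79)(500 − 761.8) = -19369 J.

W ≈ -19.4 kJ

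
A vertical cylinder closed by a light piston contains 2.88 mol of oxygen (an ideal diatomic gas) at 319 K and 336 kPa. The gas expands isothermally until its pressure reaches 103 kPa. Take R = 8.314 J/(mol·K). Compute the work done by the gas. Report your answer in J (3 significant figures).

W ≈ 9030 J

Isothermal process: W = nRT ln(V₂/V₁) = nRT ln(P₁/P₂).
W = (2.88)(8.314)(319) × ln(336/103)
  = 7638 × ln(3.262) = 7638 × 1.182
W_by_gas = 9031 J.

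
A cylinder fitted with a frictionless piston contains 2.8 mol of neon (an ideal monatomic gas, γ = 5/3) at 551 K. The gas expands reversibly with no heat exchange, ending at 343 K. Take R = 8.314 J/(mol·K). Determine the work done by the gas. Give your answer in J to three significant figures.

Adiabatic ⇒ Q = 0, so W_by = −ΔU = nCᵥ(T₁ − T₂).
Cᵥ = 3R/2 = 12.47 J/(mol·K).
W = (2.8)(12.47)(551 − 343) = 7263 J.

W ≈ 7260 J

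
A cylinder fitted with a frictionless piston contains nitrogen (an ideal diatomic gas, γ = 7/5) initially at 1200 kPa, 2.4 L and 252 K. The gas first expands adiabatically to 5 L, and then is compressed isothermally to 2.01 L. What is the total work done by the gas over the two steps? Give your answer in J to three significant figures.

W_total ≈ -125 J

Step 1 (adiabatic): W = (P₁V₁ − P₂V₂)/(γ−1) = (2880 − 2147)/0.4 = 1832 J.
After step 1: P = 429.5 kPa, V = 5 L, T = 187.9 K.
Step 2 (isothermal): W = P₁V₁ ln(V₂/V₁) = (2147) ln(2.01/5) = -1957 J.
W_total = 1832 − 1957 = -125 J.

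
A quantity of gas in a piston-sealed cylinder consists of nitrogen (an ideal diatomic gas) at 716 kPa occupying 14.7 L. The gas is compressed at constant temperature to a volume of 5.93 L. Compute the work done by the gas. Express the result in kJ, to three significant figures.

W ≈ -9.56 kJ

Isothermal: W = nRT ln(V₂/V₁) = P₁V₁ ln(V₂/V₁).
P₁V₁ = (716 kPa)(14.7 L) = 10525 J.
W = 10525 × ln(5.93/14.7) = 10525 × -0.9078
W_by_gas = -9555 J.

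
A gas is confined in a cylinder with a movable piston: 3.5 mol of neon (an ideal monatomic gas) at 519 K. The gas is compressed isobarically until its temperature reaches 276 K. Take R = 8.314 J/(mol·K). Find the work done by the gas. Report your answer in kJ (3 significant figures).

Isobaric: W = P ΔV = nR ΔT.
W = (3.5)(8.314)(276 − 519) = -7071 J.

W ≈ -7.07 kJ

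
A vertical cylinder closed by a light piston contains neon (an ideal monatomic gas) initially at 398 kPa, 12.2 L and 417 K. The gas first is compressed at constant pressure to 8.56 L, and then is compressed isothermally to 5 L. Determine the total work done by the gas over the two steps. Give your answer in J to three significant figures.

W_total ≈ -3280 J

Step 1 (isobaric): W = PΔV = (398 kPa)(8.56 − 12.2 L) = -1449 J.
After step 1: P = 398 kPa, V = 8.56 L, T = 292.6 K.
Step 2 (isothermal): W = P₁V₁ ln(V₂/V₁) = (3407) ln(5/8.56) = -1832 J.
W_total = -1449 − 1832 = -3280 J.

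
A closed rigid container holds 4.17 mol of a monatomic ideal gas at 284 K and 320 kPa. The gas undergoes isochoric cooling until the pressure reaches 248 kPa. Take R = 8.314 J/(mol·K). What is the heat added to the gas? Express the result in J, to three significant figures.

Constant volume ⇒ W = 0, so Q = ΔU = nCᵥΔT with Cᵥ = 3R/2 = 12.47 J/(mol·K).
At constant V, T₂/T₁ = P₂/P₁ ⇒ ΔT = T₁(P₂/P₁ − 1) = 284·(248/320 − 1) = -63.9 K.
ΔU = (4.17)(12.47)(-63.9) = -3323 J.

Q ≈ -3320 J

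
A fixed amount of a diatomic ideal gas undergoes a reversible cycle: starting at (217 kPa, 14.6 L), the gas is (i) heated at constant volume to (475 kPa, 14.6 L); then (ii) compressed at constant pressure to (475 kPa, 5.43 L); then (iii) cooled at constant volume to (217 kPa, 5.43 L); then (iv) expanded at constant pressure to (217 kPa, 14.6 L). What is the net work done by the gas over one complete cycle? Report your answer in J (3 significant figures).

Constant-volume legs do no work.
W(ii) = (475)(5.43 − 14.6) = -4356 J; W(iv) = (217)(14.6 − 5.43) = 1990 J.
W_net = -4356 + 1990 = -2366 J (the counter-clockwise enclosed area).

W_net ≈ -2370 J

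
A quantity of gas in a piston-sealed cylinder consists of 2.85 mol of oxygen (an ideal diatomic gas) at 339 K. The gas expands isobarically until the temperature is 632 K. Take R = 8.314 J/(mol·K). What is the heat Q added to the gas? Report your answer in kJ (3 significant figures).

Isobaric: W = nRΔT = (2.85)(8.314)(293) = 6943 J.
ΔU = nCᵥΔT with Cᵥ = 5R/2: ΔU = (2.85)(20.79)(293) = 17357 J.
Q = ΔU + W = 17357 + 6943 = 24299 J.

Q ≈ 24.3 kJ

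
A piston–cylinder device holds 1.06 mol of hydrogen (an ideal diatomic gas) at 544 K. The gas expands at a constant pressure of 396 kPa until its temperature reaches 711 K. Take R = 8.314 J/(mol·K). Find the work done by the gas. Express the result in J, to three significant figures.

Isobaric: W = P ΔV = nR ΔT.
W = (1.06)(8.314)(711 − 544) = 1472 J.

W ≈ 1470 J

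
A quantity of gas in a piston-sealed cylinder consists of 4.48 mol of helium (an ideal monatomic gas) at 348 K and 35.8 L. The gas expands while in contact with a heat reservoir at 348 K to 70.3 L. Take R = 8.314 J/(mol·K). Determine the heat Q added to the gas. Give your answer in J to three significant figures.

Q ≈ 8750 J

Isothermal ⇒ ΔU = 0, so Q = W = nRT ln(V₂/V₁).
Q = (4.48)(8.314)(348) ln(70.3/35.8) = 12962 × 0.6748 = 8747 J.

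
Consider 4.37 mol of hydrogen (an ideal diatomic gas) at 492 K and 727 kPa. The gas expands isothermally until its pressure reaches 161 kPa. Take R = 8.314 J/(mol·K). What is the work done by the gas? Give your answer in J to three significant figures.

W ≈ 26900 J

Isothermal process: W = nRT ln(V₂/V₁) = nRT ln(P₁/P₂).
W = (4.37)(8.314)(492) × ln(727/161)
  = 17875 × ln(4.516) = 17875 × 1.508
W_by_gas = 26948 J.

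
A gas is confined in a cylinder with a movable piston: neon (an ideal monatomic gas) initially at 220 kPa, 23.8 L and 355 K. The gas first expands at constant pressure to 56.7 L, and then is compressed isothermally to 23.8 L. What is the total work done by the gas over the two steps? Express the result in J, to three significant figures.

W_total ≈ -3590 J

Step 1 (isobaric): W = PΔV = (220 kPa)(56.7 − 23.8 L) = 7238 J.
After step 1: P = 220 kPa, V = 56.7 L, T = 845.7 K.
Step 2 (isothermal): W = P₁V₁ ln(V₂/V₁) = (12474) ln(23.8/56.7) = -10829 J.
W_total = 7238 − 10829 = -3591 J.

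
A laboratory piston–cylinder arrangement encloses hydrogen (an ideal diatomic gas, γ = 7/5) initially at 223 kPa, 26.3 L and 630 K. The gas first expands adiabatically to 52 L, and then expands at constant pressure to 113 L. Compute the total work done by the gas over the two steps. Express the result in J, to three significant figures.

W_total ≈ 8740 J

Step 1 (adiabatic): W = (P₁V₁ − P₂V₂)/(γ−1) = (5865 − 4465)/0.4 = 3499 J.
After step 1: P = 85.87 kPa, V = 52 L, T = 479.6 K.
Step 2 (isobaric): W = PΔV = (85.87 kPa)(113 − 52 L) = 5238 J.
W_total = 3499 + 5238 = 8737 J.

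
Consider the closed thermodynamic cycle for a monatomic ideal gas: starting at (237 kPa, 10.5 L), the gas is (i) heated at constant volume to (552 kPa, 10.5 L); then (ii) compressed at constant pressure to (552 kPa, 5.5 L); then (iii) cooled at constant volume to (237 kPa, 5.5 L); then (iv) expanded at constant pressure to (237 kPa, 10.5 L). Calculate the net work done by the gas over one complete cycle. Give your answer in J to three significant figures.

W_net ≈ -1580 J

Constant-volume legs do no work.
W(ii) = (552)(5.5 − 10.5) = -2760 J; W(iv) = (237)(10.5 − 5.5) = 1185 J.
W_net = -2760 + 1185 = -1575 J (the counter-clockwise enclosed area).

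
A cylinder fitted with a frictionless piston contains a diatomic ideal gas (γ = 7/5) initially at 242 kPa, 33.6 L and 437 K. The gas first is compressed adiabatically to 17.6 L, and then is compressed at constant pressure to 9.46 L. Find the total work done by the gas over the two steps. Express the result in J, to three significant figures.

W_total ≈ -10900 J

Step 1 (adiabatic): W = (P₁V₁ − P₂V₂)/(γ−1) = (8131 − 10531)/0.4 = -6000 J.
After step 1: P = 598.4 kPa, V = 17.6 L, T = 566 K.
Step 2 (isobaric): W = PΔV = (598.4 kPa)(9.46 − 17.6 L) = -4871 J.
W_total = -6000 − 4871 = -10871 J.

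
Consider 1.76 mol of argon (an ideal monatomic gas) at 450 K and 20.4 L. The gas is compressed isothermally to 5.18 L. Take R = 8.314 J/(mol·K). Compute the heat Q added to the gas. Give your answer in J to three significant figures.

Q ≈ -9030 J

Isothermal ⇒ ΔU = 0, so Q = W = nRT ln(V₂/V₁).
Q = (1.76)(8.314)(450) ln(5.18/20.4) = 6585 × -1.371 = -9026 J.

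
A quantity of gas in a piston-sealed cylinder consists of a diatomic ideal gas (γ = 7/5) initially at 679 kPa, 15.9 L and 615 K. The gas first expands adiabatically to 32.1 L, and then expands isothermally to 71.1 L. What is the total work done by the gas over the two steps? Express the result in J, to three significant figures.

W_total ≈ 13100 J

Step 1 (adiabatic): W = (P₁V₁ − P₂V₂)/(γ−1) = (10796 − 8151)/0.4 = 6612 J.
After step 1: P = 253.9 kPa, V = 32.1 L, T = 464.3 K.
Step 2 (isothermal): W = P₁V₁ ln(V₂/V₁) = (8151) ln(71.1/32.1) = 6482 J.
W_total = 6612 + 6482 = 13094 J.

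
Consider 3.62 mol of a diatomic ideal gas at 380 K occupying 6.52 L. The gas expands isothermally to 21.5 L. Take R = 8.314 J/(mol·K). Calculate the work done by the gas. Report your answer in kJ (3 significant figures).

W ≈ 13.6 kJ

Isothermal: W = nRT ln(V₂/V₁).
W = (3.62)(8.314)(380) × ln(21.5/6.52)
  = 11437 × 1.193
W_by_gas = 13646 J.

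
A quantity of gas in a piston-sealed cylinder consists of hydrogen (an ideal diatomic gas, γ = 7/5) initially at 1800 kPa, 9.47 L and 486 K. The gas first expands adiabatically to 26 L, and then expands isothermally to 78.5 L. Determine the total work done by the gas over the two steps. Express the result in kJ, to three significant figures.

Step 1 (adiabatic): W = (P₁V₁ − P₂V₂)/(γ−1) = (17046 − 11381)/0.4 = 14163 J.
After step 1: P = 437.7 kPa, V = 26 L, T = 324.5 K.
Step 2 (isothermal): W = P₁V₁ ln(V₂/V₁) = (11381) ln(78.5/26) = 12576 J.
W_total = 14163 + 12576 = 26739 J.

W_total ≈ 26.7 kJ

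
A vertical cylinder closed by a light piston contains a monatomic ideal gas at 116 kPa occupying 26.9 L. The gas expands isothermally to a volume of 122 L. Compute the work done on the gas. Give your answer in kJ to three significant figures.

W ≈ -4.72 kJ

Isothermal: W = nRT ln(V₂/V₁) = P₁V₁ ln(V₂/V₁).
P₁V₁ = (116 kPa)(26.9 L) = 3120 J.
W = 3120 × ln(122/26.9) = 3120 × 1.512
W_by_gas = 4718 J; work on gas = −W_by = -4718 J.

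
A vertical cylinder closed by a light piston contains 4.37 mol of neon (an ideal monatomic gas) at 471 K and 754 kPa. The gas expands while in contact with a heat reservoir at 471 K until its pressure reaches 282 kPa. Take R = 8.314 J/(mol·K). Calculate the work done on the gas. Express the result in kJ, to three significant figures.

Isothermal process: W = nRT ln(V₂/V₁) = nRT ln(P₁/P₂).
W = (4.37)(8.314)(471) × ln(754/282)
  = 17112 × ln(2.674) = 17112 × 0.9835
W_by_gas = 16830 J; work on gas = −W_by = -16830 J.

W ≈ -16.8 kJ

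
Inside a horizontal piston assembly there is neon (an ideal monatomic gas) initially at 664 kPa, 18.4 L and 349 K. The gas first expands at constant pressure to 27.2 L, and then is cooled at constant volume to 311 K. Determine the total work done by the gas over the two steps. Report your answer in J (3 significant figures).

W_total ≈ 5840 J

Step 1 (isobaric): W = PΔV = (664 kPa)(27.2 − 18.4 L) = 5843 J.
Step 2 (isochoric): W = 0 (constant volume).
W_total = 5843 + 0 = 5843 J.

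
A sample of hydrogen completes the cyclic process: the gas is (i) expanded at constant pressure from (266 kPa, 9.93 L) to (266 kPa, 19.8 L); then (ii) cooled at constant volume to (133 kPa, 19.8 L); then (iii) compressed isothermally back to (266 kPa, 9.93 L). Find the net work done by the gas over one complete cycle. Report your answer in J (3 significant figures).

W_net ≈ 808 J

Leg (i): W = PΔV = (266)(19.8 − 9.93) = 2625 J.
Leg (ii): W = 0.
Leg (iii): W = PᵢVᵢ ln(V_f/Vᵢ) = (2633) ln(9.93/19.8) = -1817 J.
W_net = 2625 − 1817 = 808.1 J.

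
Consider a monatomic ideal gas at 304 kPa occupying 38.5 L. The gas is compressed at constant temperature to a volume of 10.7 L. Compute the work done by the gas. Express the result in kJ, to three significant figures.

W ≈ -15.0 kJ

Isothermal: W = nRT ln(V₂/V₁) = P₁V₁ ln(V₂/V₁).
P₁V₁ = (304 kPa)(38.5 L) = 11704 J.
W = 11704 × ln(10.7/38.5) = 11704 × -1.28
W_by_gas = -14986 J.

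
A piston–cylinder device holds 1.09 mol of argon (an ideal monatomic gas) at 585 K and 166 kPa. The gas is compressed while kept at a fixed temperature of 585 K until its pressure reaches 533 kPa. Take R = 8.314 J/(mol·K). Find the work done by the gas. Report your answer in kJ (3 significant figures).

Isothermal process: W = nRT ln(V₂/V₁) = nRT ln(P₁/P₂).
W = (1.09)(8.314)(585) × ln(166/533)
  = 5301 × ln(0.3114) = 5301 × -1.167
W_by_gas = -6184 J.

W ≈ -6.18 kJ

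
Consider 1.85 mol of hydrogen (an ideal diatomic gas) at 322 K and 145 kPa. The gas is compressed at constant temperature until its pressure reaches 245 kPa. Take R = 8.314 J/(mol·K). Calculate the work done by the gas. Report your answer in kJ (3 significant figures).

Isothermal process: W = nRT ln(V₂/V₁) = nRT ln(P₁/P₂).
W = (1.85)(8.314)(322) × ln(145/245)
  = 4953 × ln(0.5918) = 4953 × -0.5245
W_by_gas = -2598 J.

W ≈ -2.60 kJ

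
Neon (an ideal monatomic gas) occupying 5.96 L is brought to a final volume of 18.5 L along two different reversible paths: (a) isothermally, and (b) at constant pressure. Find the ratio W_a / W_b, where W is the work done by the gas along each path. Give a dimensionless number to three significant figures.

W_a / W_b ≈ 0.538

Path (a) isothermal: W = P₁V₁ ln(V₂/V₁) → W_a/(P₁V₁) = 1.133.
Path (b) isobaric: W = P₁(V₂ − V₁) → W_b/(P₁V₁) = 2.104.
W_a / W_b = 1.133 / 2.104 = 0.5383.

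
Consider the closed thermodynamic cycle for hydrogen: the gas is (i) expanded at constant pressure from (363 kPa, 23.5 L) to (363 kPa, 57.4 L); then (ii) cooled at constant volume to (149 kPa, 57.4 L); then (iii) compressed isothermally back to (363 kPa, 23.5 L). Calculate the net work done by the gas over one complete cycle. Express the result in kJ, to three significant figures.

Leg (i): W = PΔV = (363)(57.4 − 23.5) = 12306 J.
Leg (ii): W = 0.
Leg (iii): W = PᵢVᵢ ln(V_f/Vᵢ) = (8553) ln(23.5/57.4) = -7638 J.
W_net = 12306 − 7638 = 4668 J.

W_net ≈ 4.67 kJ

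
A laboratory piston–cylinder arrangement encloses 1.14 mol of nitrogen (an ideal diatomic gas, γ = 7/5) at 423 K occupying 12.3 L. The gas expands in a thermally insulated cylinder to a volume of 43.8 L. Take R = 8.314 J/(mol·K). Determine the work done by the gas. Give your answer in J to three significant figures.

Adiabatic: TV^(γ−1) = const with γ = 7/5.
T₂ = T₁ (V₁/V₂)^(γ−1) = 423 × (12.3/43.8)^0.4 = 423 × 0.6017 = 254.5 K.
W_by = nCᵥ(T₁ − T₂) = (1.14)(20.79)(423 − 254.5) = 3992 J.

W ≈ 3990 J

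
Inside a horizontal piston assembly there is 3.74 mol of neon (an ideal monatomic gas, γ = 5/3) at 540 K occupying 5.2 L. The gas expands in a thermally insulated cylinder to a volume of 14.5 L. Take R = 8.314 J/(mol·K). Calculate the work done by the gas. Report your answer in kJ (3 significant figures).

W ≈ 12.5 kJ

Adiabatic: TV^(γ−1) = const with γ = 5/3.
T₂ = T₁ (V₁/V₂)^(γ−1) = 540 × (5.2/14.5)^0.667 = 540 × 0.5048 = 272.6 K.
W_by = nCᵥ(T₁ − T₂) = (3.74)(12.47)(540 − 272.6) = 12473 J.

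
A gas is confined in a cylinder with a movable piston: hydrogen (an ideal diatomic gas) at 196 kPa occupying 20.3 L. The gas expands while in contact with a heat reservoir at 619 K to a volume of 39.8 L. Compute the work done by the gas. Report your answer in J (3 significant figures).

Isothermal: W = nRT ln(V₂/V₁) = P₁V₁ ln(V₂/V₁).
P₁V₁ = (196 kPa)(20.3 L) = 3979 J.
W = 3979 × ln(39.8/20.3) = 3979 × 0.6732
W_by_gas = 2679 J.

W ≈ 2680 J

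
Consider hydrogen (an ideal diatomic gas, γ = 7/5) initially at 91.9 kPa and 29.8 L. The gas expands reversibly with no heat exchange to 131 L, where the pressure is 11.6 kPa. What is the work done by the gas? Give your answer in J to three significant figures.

Adiabatic: W = (P₁V₁ − P₂V₂)/(γ − 1) with γ = 7/5.
P₁V₁ = 2739 J, P₂V₂ = 1520 J.
W = (2739 − 1520) / 0.4 = 3048 J.

W ≈ 3050 J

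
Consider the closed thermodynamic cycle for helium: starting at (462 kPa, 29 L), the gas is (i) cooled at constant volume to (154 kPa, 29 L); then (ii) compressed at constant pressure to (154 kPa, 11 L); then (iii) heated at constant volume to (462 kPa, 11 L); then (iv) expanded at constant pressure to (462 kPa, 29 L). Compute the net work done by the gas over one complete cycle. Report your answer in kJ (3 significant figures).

W_net ≈ 5.54 kJ

Constant-volume legs do no work.
W(ii) = (154)(11 − 29) = -2772 J; W(iv) = (462)(29 − 11) = 8316 J.
W_net = -2772 + 8316 = 5544 J (the clockwise enclosed area).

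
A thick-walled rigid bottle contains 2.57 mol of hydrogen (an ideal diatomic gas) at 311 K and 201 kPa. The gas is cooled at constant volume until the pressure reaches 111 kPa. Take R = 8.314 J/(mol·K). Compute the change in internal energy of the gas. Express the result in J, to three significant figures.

Constant volume ⇒ W = 0, so Q = ΔU = nCᵥΔT with Cᵥ = 5R/2 = 20.79 J/(mol·K).
At constant V, T₂/T₁ = P₂/P₁ ⇒ ΔT = T₁(P₂/P₁ − 1) = 311·(111/201 − 1) = -139.3 K.
ΔU = (2.57)(20.79)(-139.3) = -7439 J.

ΔU ≈ -7440 J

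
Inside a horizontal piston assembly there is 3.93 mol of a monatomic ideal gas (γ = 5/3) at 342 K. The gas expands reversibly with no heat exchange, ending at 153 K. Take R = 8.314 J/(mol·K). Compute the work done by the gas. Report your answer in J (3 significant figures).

W ≈ 9260 J

Adiabatic ⇒ Q = 0, so W_by = −ΔU = nCᵥ(T₁ − T₂).
Cᵥ = 3R/2 = 12.47 J/(mol·K).
W = (3.93)(12.47)(342 − 153) = 9263 J.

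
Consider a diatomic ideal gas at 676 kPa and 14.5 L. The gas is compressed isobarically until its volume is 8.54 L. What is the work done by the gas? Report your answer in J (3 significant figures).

W ≈ -4030 J

Isobaric: W = P ΔV.
W = (676 kPa)(8.54 − 14.5 L) = (676)(-5.96) = -4029 J.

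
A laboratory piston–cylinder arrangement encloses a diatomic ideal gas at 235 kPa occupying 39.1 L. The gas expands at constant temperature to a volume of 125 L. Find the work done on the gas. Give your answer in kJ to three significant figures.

W ≈ -10.7 kJ

Isothermal: W = nRT ln(V₂/V₁) = P₁V₁ ln(V₂/V₁).
P₁V₁ = (235 kPa)(39.1 L) = 9188 J.
W = 9188 × ln(125/39.1) = 9188 × 1.162
W_by_gas = 10679 J; work on gas = −W_by = -10679 J.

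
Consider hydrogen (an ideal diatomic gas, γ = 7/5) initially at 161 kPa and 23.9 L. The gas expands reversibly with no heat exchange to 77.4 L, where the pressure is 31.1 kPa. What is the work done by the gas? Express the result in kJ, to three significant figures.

Adiabatic: W = (P₁V₁ − P₂V₂)/(γ − 1) with γ = 7/5.
P₁V₁ = 3848 J, P₂V₂ = 2407 J.
W = (3848 − 2407) / 0.4 = 3602 J.

W ≈ 3.60 kJ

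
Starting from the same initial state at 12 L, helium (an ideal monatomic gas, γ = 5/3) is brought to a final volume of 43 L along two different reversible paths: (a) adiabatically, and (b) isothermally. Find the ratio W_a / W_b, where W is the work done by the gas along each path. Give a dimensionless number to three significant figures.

W_a / W_b ≈ 0.673

Path (a) adiabatic: W = P₁V₁(1 − (V₁/V₂)^(γ−1))/(γ−1) → W_a/(P₁V₁) = 0.8594.
Path (b) isothermal: W = P₁V₁ ln(V₂/V₁) → W_b/(P₁V₁) = 1.276.
W_a / W_b = 0.8594 / 1.276 = 0.6734.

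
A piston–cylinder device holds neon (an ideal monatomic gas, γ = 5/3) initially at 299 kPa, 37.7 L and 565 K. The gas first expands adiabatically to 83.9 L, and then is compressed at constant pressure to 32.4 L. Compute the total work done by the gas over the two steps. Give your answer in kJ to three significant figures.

W_total ≈ 2.93 kJ

Step 1 (adiabatic): W = (P₁V₁ − P₂V₂)/(γ−1) = (11272 − 6613)/0.667 = 6989 J.
After step 1: P = 78.82 kPa, V = 83.9 L, T = 331.5 K.
Step 2 (isobaric): W = PΔV = (78.82 kPa)(32.4 − 83.9 L) = -4059 J.
W_total = 6989 − 4059 = 2930 J.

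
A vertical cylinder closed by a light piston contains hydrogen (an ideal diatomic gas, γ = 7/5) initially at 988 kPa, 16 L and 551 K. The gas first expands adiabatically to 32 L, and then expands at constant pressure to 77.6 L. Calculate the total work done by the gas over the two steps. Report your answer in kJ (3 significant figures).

Step 1 (adiabatic): W = (P₁V₁ − P₂V₂)/(γ−1) = (15808 − 11980)/0.4 = 9569 J.
After step 1: P = 374.4 kPa, V = 32 L, T = 417.6 K.
Step 2 (isobaric): W = PΔV = (374.4 kPa)(77.6 − 32 L) = 17072 J.
W_total = 9569 + 17072 = 26641 J.

W_total ≈ 26.6 kJ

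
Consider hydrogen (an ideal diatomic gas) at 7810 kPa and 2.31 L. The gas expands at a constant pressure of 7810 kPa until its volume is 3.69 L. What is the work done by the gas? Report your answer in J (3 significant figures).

Isobaric: W = P ΔV.
W = (7810 kPa)(3.69 − 2.31 L) = (7810)(1.38) = 10778 J.

W ≈ 10800 J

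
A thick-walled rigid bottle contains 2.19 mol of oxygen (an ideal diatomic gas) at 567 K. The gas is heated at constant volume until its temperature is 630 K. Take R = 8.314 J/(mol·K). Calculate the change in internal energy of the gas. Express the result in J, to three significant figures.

ΔU ≈ 2870 J

Constant volume ⇒ W = 0, so Q = ΔU = nCᵥΔT with Cᵥ = 5R/2 = 20.79 J/(mol·K).
ΔU = (2.19)(20.79)(630 − 567) = 2868 J.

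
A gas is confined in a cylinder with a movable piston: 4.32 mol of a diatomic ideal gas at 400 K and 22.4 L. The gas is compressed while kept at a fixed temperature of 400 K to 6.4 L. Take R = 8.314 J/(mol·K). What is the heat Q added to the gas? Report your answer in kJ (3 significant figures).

Q ≈ -18.0 kJ

Isothermal ⇒ ΔU = 0, so Q = W = nRT ln(V₂/V₁).
Q = (4.32)(8.314)(400) ln(6.4/22.4) = 14367 × -1.253 = -17998 J.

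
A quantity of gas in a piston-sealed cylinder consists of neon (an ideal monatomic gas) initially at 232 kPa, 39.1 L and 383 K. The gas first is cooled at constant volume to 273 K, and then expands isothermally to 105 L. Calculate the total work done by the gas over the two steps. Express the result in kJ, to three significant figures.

W_total ≈ 6.39 kJ

Step 1 (isochoric): W = 0 (constant volume).
After step 1: P = 165.4 kPa (V unchanged).
Step 2 (isothermal): W = P₁V₁ ln(V₂/V₁) = (6466) ln(105/39.1) = 6387 J.
W_total = 0 + 6387 = 6387 J.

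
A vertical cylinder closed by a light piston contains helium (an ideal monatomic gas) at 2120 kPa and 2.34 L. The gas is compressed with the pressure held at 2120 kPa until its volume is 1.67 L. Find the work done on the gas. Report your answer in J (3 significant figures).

W ≈ 1420 J

Isobaric: W = P ΔV.
W = (2120 kPa)(1.67 − 2.34 L) = (2120)(-0.67) = -1420 J.
Work on gas = −W_by = 1420 J.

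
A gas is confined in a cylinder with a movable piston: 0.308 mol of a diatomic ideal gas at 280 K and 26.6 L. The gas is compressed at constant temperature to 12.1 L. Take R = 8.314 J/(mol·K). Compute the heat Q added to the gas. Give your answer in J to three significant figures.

Isothermal ⇒ ΔU = 0, so Q = W = nRT ln(V₂/V₁).
Q = (0.308)(8.314)(280) ln(12.1/26.6) = 717 × -0.7877 = -564.8 J.

Q ≈ -565 J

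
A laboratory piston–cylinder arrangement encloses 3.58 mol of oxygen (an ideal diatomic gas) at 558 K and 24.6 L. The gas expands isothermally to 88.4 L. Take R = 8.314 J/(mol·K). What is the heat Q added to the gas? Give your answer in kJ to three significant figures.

Isothermal ⇒ ΔU = 0, so Q = W = nRT ln(V₂/V₁).
Q = (3.58)(8.314)(558) ln(88.4/24.6) = 16608 × 1.279 = 21244 J.

Q ≈ 21.2 kJ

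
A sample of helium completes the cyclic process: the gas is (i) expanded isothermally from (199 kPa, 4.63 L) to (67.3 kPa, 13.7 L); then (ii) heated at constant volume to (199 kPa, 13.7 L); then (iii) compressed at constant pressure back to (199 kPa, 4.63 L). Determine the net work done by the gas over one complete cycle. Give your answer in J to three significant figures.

W_net ≈ -805 J

Leg (i): W = PᵢVᵢ ln(V_f/Vᵢ) = (921.4) ln(13.7/4.63) = 999.5 J.
Leg (ii): W = 0.
Leg (iii): W = PΔV = (199)(4.63 − 13.7) = -1805 J.
W_net = 999.5 − 1805 = -805.4 J.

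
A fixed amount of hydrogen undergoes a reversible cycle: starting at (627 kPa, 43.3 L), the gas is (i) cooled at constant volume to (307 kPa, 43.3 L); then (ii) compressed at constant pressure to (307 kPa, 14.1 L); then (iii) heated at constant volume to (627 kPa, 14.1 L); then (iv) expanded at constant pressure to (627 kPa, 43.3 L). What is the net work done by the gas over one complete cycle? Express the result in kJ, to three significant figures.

W_net ≈ 9.34 kJ

Constant-volume legs do no work.
W(ii) = (307)(14.1 − 43.3) = -8964 J; W(iv) = (627)(43.3 − 14.1) = 18308 J.
W_net = -8964 + 18308 = 9344 J (the clockwise enclosed area).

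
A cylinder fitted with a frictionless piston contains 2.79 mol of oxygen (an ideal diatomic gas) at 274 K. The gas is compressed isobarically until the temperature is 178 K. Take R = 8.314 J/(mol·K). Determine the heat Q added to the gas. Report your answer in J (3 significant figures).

Isobaric: W = nRΔT = (2.79)(8.314)(-96) = -2227 J.
ΔU = nCᵥΔT with Cᵥ = 5R/2: ΔU = (2.79)(20.79)(-96) = -5567 J.
Q = ΔU + W = -5567 − 2227 = -7794 J.

Q ≈ -7790 J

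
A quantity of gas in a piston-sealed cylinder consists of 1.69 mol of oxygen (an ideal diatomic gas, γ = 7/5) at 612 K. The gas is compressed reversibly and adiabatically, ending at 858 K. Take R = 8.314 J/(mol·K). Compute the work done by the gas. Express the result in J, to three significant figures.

Adiabatic ⇒ Q = 0, so W_by = −ΔU = nCᵥ(T₁ − T₂).
Cᵥ = 5R/2 = 20.79 J/(mol·K).
W = (1.69)(20.79)(612 − 858) = -8641 J.

W ≈ -8640 J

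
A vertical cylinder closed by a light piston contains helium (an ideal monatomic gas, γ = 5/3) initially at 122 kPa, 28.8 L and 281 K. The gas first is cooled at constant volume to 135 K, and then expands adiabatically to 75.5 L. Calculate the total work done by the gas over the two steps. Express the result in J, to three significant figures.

W_total ≈ 1200 J

Step 1 (isochoric): W = 0 (constant volume).
After step 1: P = 58.61 kPa (V unchanged).
Step 2 (adiabatic): W = (P₁V₁ − P₂V₂)/(γ−1) = (1688 − 887.9)/0.667 = 1200 J.
W_total = 0 + 1200 = 1200 J.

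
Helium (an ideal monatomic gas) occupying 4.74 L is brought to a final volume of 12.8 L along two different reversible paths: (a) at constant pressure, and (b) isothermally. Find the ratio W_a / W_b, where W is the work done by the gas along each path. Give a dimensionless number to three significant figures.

Path (a) isobaric: W = P₁(V₂ − V₁) → W_a/(P₁V₁) = 1.7.
Path (b) isothermal: W = P₁V₁ ln(V₂/V₁) → W_b/(P₁V₁) = 0.9934.
W_a / W_b = 1.7 / 0.9934 = 1.712.

W_a / W_b ≈ 1.71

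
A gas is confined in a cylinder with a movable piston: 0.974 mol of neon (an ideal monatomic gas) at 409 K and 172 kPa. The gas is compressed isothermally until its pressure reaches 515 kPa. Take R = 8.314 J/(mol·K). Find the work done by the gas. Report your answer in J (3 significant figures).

Isothermal process: W = nRT ln(V₂/V₁) = nRT ln(P₁/P₂).
W = (0.974)(8.314)(409) × ln(172/515)
  = 3312 × ln(0.334) = 3312 × -1.097
W_by_gas = -3632 J.

W ≈ -3630 J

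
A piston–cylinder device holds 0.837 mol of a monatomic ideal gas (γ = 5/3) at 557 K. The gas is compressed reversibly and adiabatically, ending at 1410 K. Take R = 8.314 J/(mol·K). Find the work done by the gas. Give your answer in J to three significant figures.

W ≈ -8900 J

Adiabatic ⇒ Q = 0, so W_by = −ΔU = nCᵥ(T₁ − T₂).
Cᵥ = 3R/2 = 12.47 J/(mol·K).
W = (0.837)(12.47)(557 − 1410) = -8904 J.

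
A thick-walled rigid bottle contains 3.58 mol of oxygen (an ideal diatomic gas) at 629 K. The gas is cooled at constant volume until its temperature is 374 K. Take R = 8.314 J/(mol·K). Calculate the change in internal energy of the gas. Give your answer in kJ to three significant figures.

ΔU ≈ -19.0 kJ

Constant volume ⇒ W = 0, so Q = ΔU = nCᵥΔT with Cᵥ = 5R/2 = 20.79 J/(mol·K).
ΔU = (3.58)(20.79)(374 − 629) = -18975 J.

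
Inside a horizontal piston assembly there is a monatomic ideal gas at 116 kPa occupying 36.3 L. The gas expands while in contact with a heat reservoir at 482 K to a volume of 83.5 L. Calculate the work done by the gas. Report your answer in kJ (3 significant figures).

W ≈ 3.51 kJ

Isothermal: W = nRT ln(V₂/V₁) = P₁V₁ ln(V₂/V₁).
P₁V₁ = (116 kPa)(36.3 L) = 4211 J.
W = 4211 × ln(83.5/36.3) = 4211 × 0.833
W_by_gas = 3508 J.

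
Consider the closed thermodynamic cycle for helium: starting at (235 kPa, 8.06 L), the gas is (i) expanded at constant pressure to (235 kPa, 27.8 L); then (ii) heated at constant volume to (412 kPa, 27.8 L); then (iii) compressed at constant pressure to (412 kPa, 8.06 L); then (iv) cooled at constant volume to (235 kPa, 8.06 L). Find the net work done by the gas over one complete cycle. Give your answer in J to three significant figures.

Constant-volume legs do no work.
W(i) = (235)(27.8 − 8.06) = 4639 J; W(iii) = (412)(8.06 − 27.8) = -8133 J.
W_net = 4639 − 8133 = -3494 J (the counter-clockwise enclosed area).

W_net ≈ -3490 J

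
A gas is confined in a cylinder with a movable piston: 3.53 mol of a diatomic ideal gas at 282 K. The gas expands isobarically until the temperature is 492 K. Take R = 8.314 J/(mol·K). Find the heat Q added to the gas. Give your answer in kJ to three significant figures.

Q ≈ 21.6 kJ

Isobaric: W = nRΔT = (3.53)(8.314)(210) = 6163 J.
ΔU = nCᵥΔT with Cᵥ = 5R/2: ΔU = (3.53)(20.79)(210) = 15408 J.
Q = ΔU + W = 15408 + 6163 = 21571 J.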